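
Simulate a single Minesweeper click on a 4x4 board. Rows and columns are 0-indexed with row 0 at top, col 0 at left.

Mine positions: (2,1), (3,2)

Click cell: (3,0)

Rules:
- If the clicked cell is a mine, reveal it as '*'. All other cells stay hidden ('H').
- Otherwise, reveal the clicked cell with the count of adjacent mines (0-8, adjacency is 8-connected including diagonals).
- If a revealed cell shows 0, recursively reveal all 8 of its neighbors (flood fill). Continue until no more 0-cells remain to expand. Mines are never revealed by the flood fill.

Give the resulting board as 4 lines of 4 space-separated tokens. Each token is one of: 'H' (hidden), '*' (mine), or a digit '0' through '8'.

H H H H
H H H H
H H H H
1 H H H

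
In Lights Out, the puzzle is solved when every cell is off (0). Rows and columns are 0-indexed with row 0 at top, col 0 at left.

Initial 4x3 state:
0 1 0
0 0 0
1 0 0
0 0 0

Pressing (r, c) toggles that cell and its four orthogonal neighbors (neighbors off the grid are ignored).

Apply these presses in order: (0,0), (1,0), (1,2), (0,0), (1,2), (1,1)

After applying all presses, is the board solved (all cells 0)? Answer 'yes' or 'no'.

Answer: no

Derivation:
After press 1 at (0,0):
1 0 0
1 0 0
1 0 0
0 0 0

After press 2 at (1,0):
0 0 0
0 1 0
0 0 0
0 0 0

After press 3 at (1,2):
0 0 1
0 0 1
0 0 1
0 0 0

After press 4 at (0,0):
1 1 1
1 0 1
0 0 1
0 0 0

After press 5 at (1,2):
1 1 0
1 1 0
0 0 0
0 0 0

After press 6 at (1,1):
1 0 0
0 0 1
0 1 0
0 0 0

Lights still on: 3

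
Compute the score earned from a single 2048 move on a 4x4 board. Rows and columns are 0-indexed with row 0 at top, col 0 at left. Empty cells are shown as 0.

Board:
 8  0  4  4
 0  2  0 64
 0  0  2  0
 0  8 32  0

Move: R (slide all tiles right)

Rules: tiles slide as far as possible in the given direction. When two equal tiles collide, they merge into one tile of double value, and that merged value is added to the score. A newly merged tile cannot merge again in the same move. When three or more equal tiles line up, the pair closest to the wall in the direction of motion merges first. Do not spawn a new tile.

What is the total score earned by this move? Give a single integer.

Answer: 8

Derivation:
Slide right:
row 0: [8, 0, 4, 4] -> [0, 0, 8, 8]  score +8 (running 8)
row 1: [0, 2, 0, 64] -> [0, 0, 2, 64]  score +0 (running 8)
row 2: [0, 0, 2, 0] -> [0, 0, 0, 2]  score +0 (running 8)
row 3: [0, 8, 32, 0] -> [0, 0, 8, 32]  score +0 (running 8)
Board after move:
 0  0  8  8
 0  0  2 64
 0  0  0  2
 0  0  8 32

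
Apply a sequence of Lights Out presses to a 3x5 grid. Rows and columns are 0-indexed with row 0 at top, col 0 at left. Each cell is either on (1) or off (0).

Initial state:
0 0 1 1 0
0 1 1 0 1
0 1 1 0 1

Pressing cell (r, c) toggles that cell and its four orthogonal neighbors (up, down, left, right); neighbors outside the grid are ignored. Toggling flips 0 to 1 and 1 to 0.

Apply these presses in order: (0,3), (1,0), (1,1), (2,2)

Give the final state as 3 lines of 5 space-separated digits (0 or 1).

After press 1 at (0,3):
0 0 0 0 1
0 1 1 1 1
0 1 1 0 1

After press 2 at (1,0):
1 0 0 0 1
1 0 1 1 1
1 1 1 0 1

After press 3 at (1,1):
1 1 0 0 1
0 1 0 1 1
1 0 1 0 1

After press 4 at (2,2):
1 1 0 0 1
0 1 1 1 1
1 1 0 1 1

Answer: 1 1 0 0 1
0 1 1 1 1
1 1 0 1 1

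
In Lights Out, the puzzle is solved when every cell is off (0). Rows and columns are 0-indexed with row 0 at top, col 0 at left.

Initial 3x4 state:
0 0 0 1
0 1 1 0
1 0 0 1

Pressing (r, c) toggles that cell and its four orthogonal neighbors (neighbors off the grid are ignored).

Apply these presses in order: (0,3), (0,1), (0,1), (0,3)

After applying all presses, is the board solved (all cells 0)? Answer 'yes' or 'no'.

Answer: no

Derivation:
After press 1 at (0,3):
0 0 1 0
0 1 1 1
1 0 0 1

After press 2 at (0,1):
1 1 0 0
0 0 1 1
1 0 0 1

After press 3 at (0,1):
0 0 1 0
0 1 1 1
1 0 0 1

After press 4 at (0,3):
0 0 0 1
0 1 1 0
1 0 0 1

Lights still on: 5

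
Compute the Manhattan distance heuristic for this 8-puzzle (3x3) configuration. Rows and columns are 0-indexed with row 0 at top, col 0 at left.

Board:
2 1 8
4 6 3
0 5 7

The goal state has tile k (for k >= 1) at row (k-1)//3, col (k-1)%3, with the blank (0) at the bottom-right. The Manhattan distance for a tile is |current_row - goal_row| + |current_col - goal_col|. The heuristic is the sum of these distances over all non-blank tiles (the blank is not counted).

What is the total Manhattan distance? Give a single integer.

Answer: 10

Derivation:
Tile 2: at (0,0), goal (0,1), distance |0-0|+|0-1| = 1
Tile 1: at (0,1), goal (0,0), distance |0-0|+|1-0| = 1
Tile 8: at (0,2), goal (2,1), distance |0-2|+|2-1| = 3
Tile 4: at (1,0), goal (1,0), distance |1-1|+|0-0| = 0
Tile 6: at (1,1), goal (1,2), distance |1-1|+|1-2| = 1
Tile 3: at (1,2), goal (0,2), distance |1-0|+|2-2| = 1
Tile 5: at (2,1), goal (1,1), distance |2-1|+|1-1| = 1
Tile 7: at (2,2), goal (2,0), distance |2-2|+|2-0| = 2
Sum: 1 + 1 + 3 + 0 + 1 + 1 + 1 + 2 = 10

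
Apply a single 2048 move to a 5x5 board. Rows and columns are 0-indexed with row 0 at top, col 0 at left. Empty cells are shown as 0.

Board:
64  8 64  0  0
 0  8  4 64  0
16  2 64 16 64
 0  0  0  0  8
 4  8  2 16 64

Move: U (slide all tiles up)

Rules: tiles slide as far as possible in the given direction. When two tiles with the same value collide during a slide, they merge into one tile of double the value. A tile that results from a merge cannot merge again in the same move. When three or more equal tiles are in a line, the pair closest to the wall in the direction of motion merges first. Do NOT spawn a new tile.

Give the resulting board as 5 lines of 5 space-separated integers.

Slide up:
col 0: [64, 0, 16, 0, 4] -> [64, 16, 4, 0, 0]
col 1: [8, 8, 2, 0, 8] -> [16, 2, 8, 0, 0]
col 2: [64, 4, 64, 0, 2] -> [64, 4, 64, 2, 0]
col 3: [0, 64, 16, 0, 16] -> [64, 32, 0, 0, 0]
col 4: [0, 0, 64, 8, 64] -> [64, 8, 64, 0, 0]

Answer: 64 16 64 64 64
16  2  4 32  8
 4  8 64  0 64
 0  0  2  0  0
 0  0  0  0  0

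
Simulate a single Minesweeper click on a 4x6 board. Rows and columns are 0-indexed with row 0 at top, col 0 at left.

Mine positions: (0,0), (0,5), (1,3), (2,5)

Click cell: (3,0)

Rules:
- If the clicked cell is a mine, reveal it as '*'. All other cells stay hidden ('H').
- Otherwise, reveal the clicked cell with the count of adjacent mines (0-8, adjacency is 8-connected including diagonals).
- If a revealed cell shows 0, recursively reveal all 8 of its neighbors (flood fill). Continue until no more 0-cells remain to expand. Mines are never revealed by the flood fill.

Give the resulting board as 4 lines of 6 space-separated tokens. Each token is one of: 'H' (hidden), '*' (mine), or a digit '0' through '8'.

H H H H H H
1 1 1 H H H
0 0 1 1 2 H
0 0 0 0 1 H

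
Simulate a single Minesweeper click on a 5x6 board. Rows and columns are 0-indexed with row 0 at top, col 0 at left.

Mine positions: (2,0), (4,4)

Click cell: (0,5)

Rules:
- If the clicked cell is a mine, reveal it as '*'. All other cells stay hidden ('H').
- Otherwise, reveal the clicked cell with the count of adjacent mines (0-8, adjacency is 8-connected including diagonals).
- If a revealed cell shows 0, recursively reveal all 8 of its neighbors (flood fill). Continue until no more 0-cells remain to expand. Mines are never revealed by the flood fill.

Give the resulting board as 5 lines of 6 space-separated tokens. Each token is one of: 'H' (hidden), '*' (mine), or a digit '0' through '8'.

0 0 0 0 0 0
1 1 0 0 0 0
H 1 0 0 0 0
1 1 0 1 1 1
0 0 0 1 H H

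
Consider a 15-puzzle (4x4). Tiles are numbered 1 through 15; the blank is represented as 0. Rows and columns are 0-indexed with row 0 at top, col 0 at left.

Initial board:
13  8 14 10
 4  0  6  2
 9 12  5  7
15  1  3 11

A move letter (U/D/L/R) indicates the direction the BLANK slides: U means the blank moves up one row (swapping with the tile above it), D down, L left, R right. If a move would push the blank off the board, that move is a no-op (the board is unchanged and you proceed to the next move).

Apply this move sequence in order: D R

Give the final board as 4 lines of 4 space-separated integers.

Answer: 13  8 14 10
 4 12  6  2
 9  5  0  7
15  1  3 11

Derivation:
After move 1 (D):
13  8 14 10
 4 12  6  2
 9  0  5  7
15  1  3 11

After move 2 (R):
13  8 14 10
 4 12  6  2
 9  5  0  7
15  1  3 11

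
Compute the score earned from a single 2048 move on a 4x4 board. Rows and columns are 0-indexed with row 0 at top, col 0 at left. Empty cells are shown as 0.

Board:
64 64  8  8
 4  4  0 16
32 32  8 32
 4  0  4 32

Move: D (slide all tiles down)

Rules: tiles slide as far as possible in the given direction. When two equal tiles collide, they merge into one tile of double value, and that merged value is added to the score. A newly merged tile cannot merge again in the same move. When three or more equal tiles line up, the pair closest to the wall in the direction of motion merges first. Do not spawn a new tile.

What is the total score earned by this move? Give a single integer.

Answer: 80

Derivation:
Slide down:
col 0: [64, 4, 32, 4] -> [64, 4, 32, 4]  score +0 (running 0)
col 1: [64, 4, 32, 0] -> [0, 64, 4, 32]  score +0 (running 0)
col 2: [8, 0, 8, 4] -> [0, 0, 16, 4]  score +16 (running 16)
col 3: [8, 16, 32, 32] -> [0, 8, 16, 64]  score +64 (running 80)
Board after move:
64  0  0  0
 4 64  0  8
32  4 16 16
 4 32  4 64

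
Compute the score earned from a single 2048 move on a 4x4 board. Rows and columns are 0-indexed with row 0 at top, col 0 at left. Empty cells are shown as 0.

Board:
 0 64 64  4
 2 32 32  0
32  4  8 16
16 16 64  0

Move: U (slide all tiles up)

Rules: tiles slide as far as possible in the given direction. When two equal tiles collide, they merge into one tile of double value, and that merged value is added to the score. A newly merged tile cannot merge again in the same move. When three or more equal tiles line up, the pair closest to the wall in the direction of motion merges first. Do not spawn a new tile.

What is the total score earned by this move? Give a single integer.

Answer: 0

Derivation:
Slide up:
col 0: [0, 2, 32, 16] -> [2, 32, 16, 0]  score +0 (running 0)
col 1: [64, 32, 4, 16] -> [64, 32, 4, 16]  score +0 (running 0)
col 2: [64, 32, 8, 64] -> [64, 32, 8, 64]  score +0 (running 0)
col 3: [4, 0, 16, 0] -> [4, 16, 0, 0]  score +0 (running 0)
Board after move:
 2 64 64  4
32 32 32 16
16  4  8  0
 0 16 64  0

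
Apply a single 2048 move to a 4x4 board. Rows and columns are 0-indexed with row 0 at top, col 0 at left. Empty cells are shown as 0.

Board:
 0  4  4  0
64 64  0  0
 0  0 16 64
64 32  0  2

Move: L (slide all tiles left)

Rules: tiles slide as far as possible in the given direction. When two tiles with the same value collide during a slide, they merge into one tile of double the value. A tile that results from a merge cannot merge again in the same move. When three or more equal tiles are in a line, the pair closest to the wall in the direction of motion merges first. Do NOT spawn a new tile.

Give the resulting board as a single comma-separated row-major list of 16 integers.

Answer: 8, 0, 0, 0, 128, 0, 0, 0, 16, 64, 0, 0, 64, 32, 2, 0

Derivation:
Slide left:
row 0: [0, 4, 4, 0] -> [8, 0, 0, 0]
row 1: [64, 64, 0, 0] -> [128, 0, 0, 0]
row 2: [0, 0, 16, 64] -> [16, 64, 0, 0]
row 3: [64, 32, 0, 2] -> [64, 32, 2, 0]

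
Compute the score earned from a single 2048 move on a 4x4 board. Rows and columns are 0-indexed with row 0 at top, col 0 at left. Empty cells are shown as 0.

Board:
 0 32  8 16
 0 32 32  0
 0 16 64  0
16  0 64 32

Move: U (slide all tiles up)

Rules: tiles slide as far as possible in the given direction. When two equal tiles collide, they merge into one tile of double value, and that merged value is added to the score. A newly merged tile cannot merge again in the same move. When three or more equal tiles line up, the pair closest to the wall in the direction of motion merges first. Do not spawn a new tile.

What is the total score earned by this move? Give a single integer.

Answer: 192

Derivation:
Slide up:
col 0: [0, 0, 0, 16] -> [16, 0, 0, 0]  score +0 (running 0)
col 1: [32, 32, 16, 0] -> [64, 16, 0, 0]  score +64 (running 64)
col 2: [8, 32, 64, 64] -> [8, 32, 128, 0]  score +128 (running 192)
col 3: [16, 0, 0, 32] -> [16, 32, 0, 0]  score +0 (running 192)
Board after move:
 16  64   8  16
  0  16  32  32
  0   0 128   0
  0   0   0   0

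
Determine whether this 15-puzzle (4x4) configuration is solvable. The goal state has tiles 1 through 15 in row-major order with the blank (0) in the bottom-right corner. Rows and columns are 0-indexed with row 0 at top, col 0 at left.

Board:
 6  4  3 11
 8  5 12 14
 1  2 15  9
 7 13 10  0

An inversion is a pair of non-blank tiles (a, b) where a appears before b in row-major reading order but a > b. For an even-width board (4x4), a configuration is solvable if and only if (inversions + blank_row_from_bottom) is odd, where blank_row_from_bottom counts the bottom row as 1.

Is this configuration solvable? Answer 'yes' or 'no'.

Answer: yes

Derivation:
Inversions: 40
Blank is in row 3 (0-indexed from top), which is row 1 counting from the bottom (bottom = 1).
40 + 1 = 41, which is odd, so the puzzle is solvable.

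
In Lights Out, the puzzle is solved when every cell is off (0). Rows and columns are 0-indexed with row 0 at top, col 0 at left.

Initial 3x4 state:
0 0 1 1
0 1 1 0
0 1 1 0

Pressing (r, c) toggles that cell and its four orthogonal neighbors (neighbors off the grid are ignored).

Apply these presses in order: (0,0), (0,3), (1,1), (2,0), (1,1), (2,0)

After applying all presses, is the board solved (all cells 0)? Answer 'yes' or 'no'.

After press 1 at (0,0):
1 1 1 1
1 1 1 0
0 1 1 0

After press 2 at (0,3):
1 1 0 0
1 1 1 1
0 1 1 0

After press 3 at (1,1):
1 0 0 0
0 0 0 1
0 0 1 0

After press 4 at (2,0):
1 0 0 0
1 0 0 1
1 1 1 0

After press 5 at (1,1):
1 1 0 0
0 1 1 1
1 0 1 0

After press 6 at (2,0):
1 1 0 0
1 1 1 1
0 1 1 0

Lights still on: 8

Answer: no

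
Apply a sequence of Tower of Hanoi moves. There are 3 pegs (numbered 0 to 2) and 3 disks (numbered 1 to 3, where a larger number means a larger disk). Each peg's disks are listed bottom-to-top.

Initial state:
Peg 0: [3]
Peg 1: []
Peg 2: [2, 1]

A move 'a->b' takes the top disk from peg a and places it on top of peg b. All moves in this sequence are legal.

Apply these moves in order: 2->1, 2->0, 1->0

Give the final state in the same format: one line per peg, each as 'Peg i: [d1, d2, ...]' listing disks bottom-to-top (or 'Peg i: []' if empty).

After move 1 (2->1):
Peg 0: [3]
Peg 1: [1]
Peg 2: [2]

After move 2 (2->0):
Peg 0: [3, 2]
Peg 1: [1]
Peg 2: []

After move 3 (1->0):
Peg 0: [3, 2, 1]
Peg 1: []
Peg 2: []

Answer: Peg 0: [3, 2, 1]
Peg 1: []
Peg 2: []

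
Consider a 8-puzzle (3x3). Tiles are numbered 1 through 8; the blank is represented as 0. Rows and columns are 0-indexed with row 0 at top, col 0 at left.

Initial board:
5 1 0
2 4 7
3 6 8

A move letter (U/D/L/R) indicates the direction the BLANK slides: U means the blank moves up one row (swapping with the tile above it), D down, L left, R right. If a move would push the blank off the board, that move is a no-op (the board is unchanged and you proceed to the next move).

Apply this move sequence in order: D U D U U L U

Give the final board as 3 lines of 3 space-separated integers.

After move 1 (D):
5 1 7
2 4 0
3 6 8

After move 2 (U):
5 1 0
2 4 7
3 6 8

After move 3 (D):
5 1 7
2 4 0
3 6 8

After move 4 (U):
5 1 0
2 4 7
3 6 8

After move 5 (U):
5 1 0
2 4 7
3 6 8

After move 6 (L):
5 0 1
2 4 7
3 6 8

After move 7 (U):
5 0 1
2 4 7
3 6 8

Answer: 5 0 1
2 4 7
3 6 8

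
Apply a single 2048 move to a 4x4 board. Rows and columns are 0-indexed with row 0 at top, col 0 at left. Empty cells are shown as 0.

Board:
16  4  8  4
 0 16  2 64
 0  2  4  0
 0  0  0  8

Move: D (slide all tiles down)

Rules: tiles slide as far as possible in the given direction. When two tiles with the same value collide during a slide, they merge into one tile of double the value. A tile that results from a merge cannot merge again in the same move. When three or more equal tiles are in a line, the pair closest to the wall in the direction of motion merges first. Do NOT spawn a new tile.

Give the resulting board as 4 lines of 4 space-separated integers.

Answer:  0  0  0  0
 0  4  8  4
 0 16  2 64
16  2  4  8

Derivation:
Slide down:
col 0: [16, 0, 0, 0] -> [0, 0, 0, 16]
col 1: [4, 16, 2, 0] -> [0, 4, 16, 2]
col 2: [8, 2, 4, 0] -> [0, 8, 2, 4]
col 3: [4, 64, 0, 8] -> [0, 4, 64, 8]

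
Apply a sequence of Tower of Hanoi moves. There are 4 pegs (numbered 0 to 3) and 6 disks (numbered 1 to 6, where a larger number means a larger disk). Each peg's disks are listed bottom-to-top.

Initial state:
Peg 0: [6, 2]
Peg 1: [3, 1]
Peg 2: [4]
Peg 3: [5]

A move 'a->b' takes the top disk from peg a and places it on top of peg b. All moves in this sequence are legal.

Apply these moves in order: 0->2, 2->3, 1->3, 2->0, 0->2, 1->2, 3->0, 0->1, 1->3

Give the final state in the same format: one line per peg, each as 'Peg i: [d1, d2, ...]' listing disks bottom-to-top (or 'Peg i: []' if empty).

After move 1 (0->2):
Peg 0: [6]
Peg 1: [3, 1]
Peg 2: [4, 2]
Peg 3: [5]

After move 2 (2->3):
Peg 0: [6]
Peg 1: [3, 1]
Peg 2: [4]
Peg 3: [5, 2]

After move 3 (1->3):
Peg 0: [6]
Peg 1: [3]
Peg 2: [4]
Peg 3: [5, 2, 1]

After move 4 (2->0):
Peg 0: [6, 4]
Peg 1: [3]
Peg 2: []
Peg 3: [5, 2, 1]

After move 5 (0->2):
Peg 0: [6]
Peg 1: [3]
Peg 2: [4]
Peg 3: [5, 2, 1]

After move 6 (1->2):
Peg 0: [6]
Peg 1: []
Peg 2: [4, 3]
Peg 3: [5, 2, 1]

After move 7 (3->0):
Peg 0: [6, 1]
Peg 1: []
Peg 2: [4, 3]
Peg 3: [5, 2]

After move 8 (0->1):
Peg 0: [6]
Peg 1: [1]
Peg 2: [4, 3]
Peg 3: [5, 2]

After move 9 (1->3):
Peg 0: [6]
Peg 1: []
Peg 2: [4, 3]
Peg 3: [5, 2, 1]

Answer: Peg 0: [6]
Peg 1: []
Peg 2: [4, 3]
Peg 3: [5, 2, 1]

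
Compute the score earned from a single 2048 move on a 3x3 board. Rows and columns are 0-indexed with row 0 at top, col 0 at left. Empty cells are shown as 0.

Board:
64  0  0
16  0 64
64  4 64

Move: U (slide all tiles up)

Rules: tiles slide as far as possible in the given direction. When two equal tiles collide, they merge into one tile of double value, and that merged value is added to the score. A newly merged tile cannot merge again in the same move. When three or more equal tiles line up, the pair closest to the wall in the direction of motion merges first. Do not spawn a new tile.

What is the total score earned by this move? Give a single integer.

Slide up:
col 0: [64, 16, 64] -> [64, 16, 64]  score +0 (running 0)
col 1: [0, 0, 4] -> [4, 0, 0]  score +0 (running 0)
col 2: [0, 64, 64] -> [128, 0, 0]  score +128 (running 128)
Board after move:
 64   4 128
 16   0   0
 64   0   0

Answer: 128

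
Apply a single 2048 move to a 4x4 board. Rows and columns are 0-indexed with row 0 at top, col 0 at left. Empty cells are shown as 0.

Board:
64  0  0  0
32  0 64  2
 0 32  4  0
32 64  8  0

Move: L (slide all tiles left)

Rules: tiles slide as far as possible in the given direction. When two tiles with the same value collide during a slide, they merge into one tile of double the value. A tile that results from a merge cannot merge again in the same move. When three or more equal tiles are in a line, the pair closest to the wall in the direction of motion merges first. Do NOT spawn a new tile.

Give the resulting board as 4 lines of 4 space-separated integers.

Slide left:
row 0: [64, 0, 0, 0] -> [64, 0, 0, 0]
row 1: [32, 0, 64, 2] -> [32, 64, 2, 0]
row 2: [0, 32, 4, 0] -> [32, 4, 0, 0]
row 3: [32, 64, 8, 0] -> [32, 64, 8, 0]

Answer: 64  0  0  0
32 64  2  0
32  4  0  0
32 64  8  0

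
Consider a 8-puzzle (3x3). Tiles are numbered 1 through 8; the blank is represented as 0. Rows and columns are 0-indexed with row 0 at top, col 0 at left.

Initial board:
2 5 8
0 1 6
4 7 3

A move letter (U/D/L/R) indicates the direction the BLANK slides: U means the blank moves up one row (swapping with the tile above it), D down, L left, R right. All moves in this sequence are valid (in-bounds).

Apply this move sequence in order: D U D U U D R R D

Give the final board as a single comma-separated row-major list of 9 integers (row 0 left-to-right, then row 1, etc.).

After move 1 (D):
2 5 8
4 1 6
0 7 3

After move 2 (U):
2 5 8
0 1 6
4 7 3

After move 3 (D):
2 5 8
4 1 6
0 7 3

After move 4 (U):
2 5 8
0 1 6
4 7 3

After move 5 (U):
0 5 8
2 1 6
4 7 3

After move 6 (D):
2 5 8
0 1 6
4 7 3

After move 7 (R):
2 5 8
1 0 6
4 7 3

After move 8 (R):
2 5 8
1 6 0
4 7 3

After move 9 (D):
2 5 8
1 6 3
4 7 0

Answer: 2, 5, 8, 1, 6, 3, 4, 7, 0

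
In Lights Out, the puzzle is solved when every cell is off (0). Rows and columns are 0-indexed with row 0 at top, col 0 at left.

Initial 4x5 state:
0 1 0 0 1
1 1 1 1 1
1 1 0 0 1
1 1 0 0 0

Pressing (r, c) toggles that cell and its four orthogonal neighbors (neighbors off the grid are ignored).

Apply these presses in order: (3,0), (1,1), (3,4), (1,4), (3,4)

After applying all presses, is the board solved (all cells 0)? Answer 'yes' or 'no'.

After press 1 at (3,0):
0 1 0 0 1
1 1 1 1 1
0 1 0 0 1
0 0 0 0 0

After press 2 at (1,1):
0 0 0 0 1
0 0 0 1 1
0 0 0 0 1
0 0 0 0 0

After press 3 at (3,4):
0 0 0 0 1
0 0 0 1 1
0 0 0 0 0
0 0 0 1 1

After press 4 at (1,4):
0 0 0 0 0
0 0 0 0 0
0 0 0 0 1
0 0 0 1 1

After press 5 at (3,4):
0 0 0 0 0
0 0 0 0 0
0 0 0 0 0
0 0 0 0 0

Lights still on: 0

Answer: yes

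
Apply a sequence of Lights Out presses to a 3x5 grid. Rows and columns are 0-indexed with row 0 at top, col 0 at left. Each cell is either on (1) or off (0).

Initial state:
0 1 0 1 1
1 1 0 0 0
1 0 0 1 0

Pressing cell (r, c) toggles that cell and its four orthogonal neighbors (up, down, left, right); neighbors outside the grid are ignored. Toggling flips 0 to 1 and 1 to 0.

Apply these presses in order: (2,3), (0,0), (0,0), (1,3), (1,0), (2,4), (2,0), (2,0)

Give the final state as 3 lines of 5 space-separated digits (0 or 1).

After press 1 at (2,3):
0 1 0 1 1
1 1 0 1 0
1 0 1 0 1

After press 2 at (0,0):
1 0 0 1 1
0 1 0 1 0
1 0 1 0 1

After press 3 at (0,0):
0 1 0 1 1
1 1 0 1 0
1 0 1 0 1

After press 4 at (1,3):
0 1 0 0 1
1 1 1 0 1
1 0 1 1 1

After press 5 at (1,0):
1 1 0 0 1
0 0 1 0 1
0 0 1 1 1

After press 6 at (2,4):
1 1 0 0 1
0 0 1 0 0
0 0 1 0 0

After press 7 at (2,0):
1 1 0 0 1
1 0 1 0 0
1 1 1 0 0

After press 8 at (2,0):
1 1 0 0 1
0 0 1 0 0
0 0 1 0 0

Answer: 1 1 0 0 1
0 0 1 0 0
0 0 1 0 0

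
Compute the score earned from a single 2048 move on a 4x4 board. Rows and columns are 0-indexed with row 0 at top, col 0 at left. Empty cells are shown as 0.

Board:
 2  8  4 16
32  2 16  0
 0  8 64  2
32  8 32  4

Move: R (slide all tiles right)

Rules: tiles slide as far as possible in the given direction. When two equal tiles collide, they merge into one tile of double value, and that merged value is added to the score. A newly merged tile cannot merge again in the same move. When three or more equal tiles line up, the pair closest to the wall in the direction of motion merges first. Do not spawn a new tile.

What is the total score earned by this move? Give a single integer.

Slide right:
row 0: [2, 8, 4, 16] -> [2, 8, 4, 16]  score +0 (running 0)
row 1: [32, 2, 16, 0] -> [0, 32, 2, 16]  score +0 (running 0)
row 2: [0, 8, 64, 2] -> [0, 8, 64, 2]  score +0 (running 0)
row 3: [32, 8, 32, 4] -> [32, 8, 32, 4]  score +0 (running 0)
Board after move:
 2  8  4 16
 0 32  2 16
 0  8 64  2
32  8 32  4

Answer: 0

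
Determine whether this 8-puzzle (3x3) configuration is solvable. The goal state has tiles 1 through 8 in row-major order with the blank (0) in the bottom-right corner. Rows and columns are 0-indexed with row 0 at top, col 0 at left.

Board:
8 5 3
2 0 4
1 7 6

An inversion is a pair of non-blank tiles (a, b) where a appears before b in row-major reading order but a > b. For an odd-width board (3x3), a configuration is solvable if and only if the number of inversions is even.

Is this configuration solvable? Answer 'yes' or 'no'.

Answer: yes

Derivation:
Inversions (pairs i<j in row-major order where tile[i] > tile[j] > 0): 16
16 is even, so the puzzle is solvable.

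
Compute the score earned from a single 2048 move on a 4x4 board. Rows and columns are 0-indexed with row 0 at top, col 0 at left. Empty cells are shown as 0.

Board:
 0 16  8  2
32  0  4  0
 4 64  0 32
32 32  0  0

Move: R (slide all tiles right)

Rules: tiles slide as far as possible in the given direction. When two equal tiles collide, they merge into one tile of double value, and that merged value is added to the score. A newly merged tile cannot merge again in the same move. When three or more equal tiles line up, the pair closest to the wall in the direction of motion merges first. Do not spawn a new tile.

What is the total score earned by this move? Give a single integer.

Slide right:
row 0: [0, 16, 8, 2] -> [0, 16, 8, 2]  score +0 (running 0)
row 1: [32, 0, 4, 0] -> [0, 0, 32, 4]  score +0 (running 0)
row 2: [4, 64, 0, 32] -> [0, 4, 64, 32]  score +0 (running 0)
row 3: [32, 32, 0, 0] -> [0, 0, 0, 64]  score +64 (running 64)
Board after move:
 0 16  8  2
 0  0 32  4
 0  4 64 32
 0  0  0 64

Answer: 64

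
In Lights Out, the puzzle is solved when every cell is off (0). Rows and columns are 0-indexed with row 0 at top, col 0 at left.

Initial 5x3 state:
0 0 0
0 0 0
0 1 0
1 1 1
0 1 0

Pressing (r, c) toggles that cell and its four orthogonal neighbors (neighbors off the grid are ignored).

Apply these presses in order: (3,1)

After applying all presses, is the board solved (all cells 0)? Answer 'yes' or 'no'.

Answer: yes

Derivation:
After press 1 at (3,1):
0 0 0
0 0 0
0 0 0
0 0 0
0 0 0

Lights still on: 0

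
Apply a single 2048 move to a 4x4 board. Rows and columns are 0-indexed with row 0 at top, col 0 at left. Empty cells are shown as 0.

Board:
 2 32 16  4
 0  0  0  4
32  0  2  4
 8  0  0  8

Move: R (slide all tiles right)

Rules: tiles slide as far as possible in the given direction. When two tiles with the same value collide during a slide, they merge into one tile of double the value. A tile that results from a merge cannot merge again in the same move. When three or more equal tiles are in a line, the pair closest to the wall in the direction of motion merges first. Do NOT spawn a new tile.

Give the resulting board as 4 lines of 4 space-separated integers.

Answer:  2 32 16  4
 0  0  0  4
 0 32  2  4
 0  0  0 16

Derivation:
Slide right:
row 0: [2, 32, 16, 4] -> [2, 32, 16, 4]
row 1: [0, 0, 0, 4] -> [0, 0, 0, 4]
row 2: [32, 0, 2, 4] -> [0, 32, 2, 4]
row 3: [8, 0, 0, 8] -> [0, 0, 0, 16]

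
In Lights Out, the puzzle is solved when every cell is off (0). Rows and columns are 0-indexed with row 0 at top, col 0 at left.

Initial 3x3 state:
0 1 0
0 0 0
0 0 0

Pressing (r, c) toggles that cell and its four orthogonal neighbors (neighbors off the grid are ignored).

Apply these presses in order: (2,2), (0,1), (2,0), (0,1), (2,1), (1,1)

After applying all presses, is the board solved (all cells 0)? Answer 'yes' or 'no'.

Answer: yes

Derivation:
After press 1 at (2,2):
0 1 0
0 0 1
0 1 1

After press 2 at (0,1):
1 0 1
0 1 1
0 1 1

After press 3 at (2,0):
1 0 1
1 1 1
1 0 1

After press 4 at (0,1):
0 1 0
1 0 1
1 0 1

After press 5 at (2,1):
0 1 0
1 1 1
0 1 0

After press 6 at (1,1):
0 0 0
0 0 0
0 0 0

Lights still on: 0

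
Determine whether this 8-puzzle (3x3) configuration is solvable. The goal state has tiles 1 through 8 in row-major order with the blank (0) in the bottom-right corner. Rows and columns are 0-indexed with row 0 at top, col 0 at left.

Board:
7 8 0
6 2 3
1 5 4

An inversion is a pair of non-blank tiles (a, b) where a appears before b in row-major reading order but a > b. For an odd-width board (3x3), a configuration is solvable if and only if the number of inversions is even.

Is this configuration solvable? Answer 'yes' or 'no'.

Inversions (pairs i<j in row-major order where tile[i] > tile[j] > 0): 20
20 is even, so the puzzle is solvable.

Answer: yes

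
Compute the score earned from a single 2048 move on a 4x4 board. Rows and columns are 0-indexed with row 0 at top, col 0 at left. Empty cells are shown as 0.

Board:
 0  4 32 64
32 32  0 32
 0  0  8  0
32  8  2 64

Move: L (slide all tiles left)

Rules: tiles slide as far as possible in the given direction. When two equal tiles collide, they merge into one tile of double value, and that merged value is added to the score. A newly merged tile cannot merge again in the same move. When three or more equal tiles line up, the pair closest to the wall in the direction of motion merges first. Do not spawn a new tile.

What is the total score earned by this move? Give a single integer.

Slide left:
row 0: [0, 4, 32, 64] -> [4, 32, 64, 0]  score +0 (running 0)
row 1: [32, 32, 0, 32] -> [64, 32, 0, 0]  score +64 (running 64)
row 2: [0, 0, 8, 0] -> [8, 0, 0, 0]  score +0 (running 64)
row 3: [32, 8, 2, 64] -> [32, 8, 2, 64]  score +0 (running 64)
Board after move:
 4 32 64  0
64 32  0  0
 8  0  0  0
32  8  2 64

Answer: 64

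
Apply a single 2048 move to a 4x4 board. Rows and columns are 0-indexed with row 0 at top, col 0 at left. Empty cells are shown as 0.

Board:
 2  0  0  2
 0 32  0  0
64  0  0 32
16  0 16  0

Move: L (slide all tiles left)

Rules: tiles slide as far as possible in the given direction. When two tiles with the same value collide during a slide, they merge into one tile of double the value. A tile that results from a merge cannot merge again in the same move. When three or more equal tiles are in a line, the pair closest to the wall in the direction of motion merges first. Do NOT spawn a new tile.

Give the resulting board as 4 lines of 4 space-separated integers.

Slide left:
row 0: [2, 0, 0, 2] -> [4, 0, 0, 0]
row 1: [0, 32, 0, 0] -> [32, 0, 0, 0]
row 2: [64, 0, 0, 32] -> [64, 32, 0, 0]
row 3: [16, 0, 16, 0] -> [32, 0, 0, 0]

Answer:  4  0  0  0
32  0  0  0
64 32  0  0
32  0  0  0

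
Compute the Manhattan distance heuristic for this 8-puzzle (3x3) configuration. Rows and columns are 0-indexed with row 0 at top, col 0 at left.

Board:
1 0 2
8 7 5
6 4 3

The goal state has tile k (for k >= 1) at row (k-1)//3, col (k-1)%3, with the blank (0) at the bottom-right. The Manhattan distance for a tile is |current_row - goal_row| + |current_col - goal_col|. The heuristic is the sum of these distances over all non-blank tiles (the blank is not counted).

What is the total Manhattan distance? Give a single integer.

Answer: 13

Derivation:
Tile 1: (0,0)->(0,0) = 0
Tile 2: (0,2)->(0,1) = 1
Tile 8: (1,0)->(2,1) = 2
Tile 7: (1,1)->(2,0) = 2
Tile 5: (1,2)->(1,1) = 1
Tile 6: (2,0)->(1,2) = 3
Tile 4: (2,1)->(1,0) = 2
Tile 3: (2,2)->(0,2) = 2
Sum: 0 + 1 + 2 + 2 + 1 + 3 + 2 + 2 = 13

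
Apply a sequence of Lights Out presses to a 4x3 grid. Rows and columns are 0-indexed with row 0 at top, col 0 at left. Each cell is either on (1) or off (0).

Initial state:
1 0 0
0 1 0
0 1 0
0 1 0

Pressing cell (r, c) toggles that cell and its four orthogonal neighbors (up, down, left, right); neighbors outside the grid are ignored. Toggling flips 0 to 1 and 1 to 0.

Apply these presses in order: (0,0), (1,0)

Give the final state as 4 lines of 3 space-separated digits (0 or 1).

After press 1 at (0,0):
0 1 0
1 1 0
0 1 0
0 1 0

After press 2 at (1,0):
1 1 0
0 0 0
1 1 0
0 1 0

Answer: 1 1 0
0 0 0
1 1 0
0 1 0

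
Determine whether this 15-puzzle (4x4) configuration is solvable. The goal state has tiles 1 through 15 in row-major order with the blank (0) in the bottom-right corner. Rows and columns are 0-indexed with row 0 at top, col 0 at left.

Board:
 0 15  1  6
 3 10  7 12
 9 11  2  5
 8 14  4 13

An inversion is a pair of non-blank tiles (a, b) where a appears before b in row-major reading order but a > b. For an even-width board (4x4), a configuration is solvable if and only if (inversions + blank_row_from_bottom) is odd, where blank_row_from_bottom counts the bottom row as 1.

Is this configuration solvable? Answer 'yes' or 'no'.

Inversions: 46
Blank is in row 0 (0-indexed from top), which is row 4 counting from the bottom (bottom = 1).
46 + 4 = 50, which is even, so the puzzle is not solvable.

Answer: no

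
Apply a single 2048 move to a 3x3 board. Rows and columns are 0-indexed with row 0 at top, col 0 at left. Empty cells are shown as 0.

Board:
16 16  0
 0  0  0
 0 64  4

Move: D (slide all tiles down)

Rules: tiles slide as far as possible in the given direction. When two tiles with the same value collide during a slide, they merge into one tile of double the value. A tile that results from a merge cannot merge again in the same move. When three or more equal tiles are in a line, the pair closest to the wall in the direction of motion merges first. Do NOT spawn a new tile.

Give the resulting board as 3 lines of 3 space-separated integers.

Slide down:
col 0: [16, 0, 0] -> [0, 0, 16]
col 1: [16, 0, 64] -> [0, 16, 64]
col 2: [0, 0, 4] -> [0, 0, 4]

Answer:  0  0  0
 0 16  0
16 64  4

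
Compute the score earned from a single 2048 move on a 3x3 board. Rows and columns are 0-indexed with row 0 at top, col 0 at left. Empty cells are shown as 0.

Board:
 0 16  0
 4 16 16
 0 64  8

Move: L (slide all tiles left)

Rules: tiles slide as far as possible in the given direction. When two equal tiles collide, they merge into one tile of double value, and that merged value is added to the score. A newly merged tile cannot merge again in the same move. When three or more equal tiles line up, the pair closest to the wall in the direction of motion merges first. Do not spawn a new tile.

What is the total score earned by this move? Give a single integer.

Slide left:
row 0: [0, 16, 0] -> [16, 0, 0]  score +0 (running 0)
row 1: [4, 16, 16] -> [4, 32, 0]  score +32 (running 32)
row 2: [0, 64, 8] -> [64, 8, 0]  score +0 (running 32)
Board after move:
16  0  0
 4 32  0
64  8  0

Answer: 32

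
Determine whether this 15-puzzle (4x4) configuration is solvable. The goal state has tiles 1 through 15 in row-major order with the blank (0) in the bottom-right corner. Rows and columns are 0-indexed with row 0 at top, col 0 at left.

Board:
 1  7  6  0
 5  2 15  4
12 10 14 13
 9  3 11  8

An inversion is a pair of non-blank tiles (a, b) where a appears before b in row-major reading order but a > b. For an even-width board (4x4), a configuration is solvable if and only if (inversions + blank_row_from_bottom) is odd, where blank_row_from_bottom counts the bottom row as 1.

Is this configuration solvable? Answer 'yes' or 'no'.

Inversions: 42
Blank is in row 0 (0-indexed from top), which is row 4 counting from the bottom (bottom = 1).
42 + 4 = 46, which is even, so the puzzle is not solvable.

Answer: no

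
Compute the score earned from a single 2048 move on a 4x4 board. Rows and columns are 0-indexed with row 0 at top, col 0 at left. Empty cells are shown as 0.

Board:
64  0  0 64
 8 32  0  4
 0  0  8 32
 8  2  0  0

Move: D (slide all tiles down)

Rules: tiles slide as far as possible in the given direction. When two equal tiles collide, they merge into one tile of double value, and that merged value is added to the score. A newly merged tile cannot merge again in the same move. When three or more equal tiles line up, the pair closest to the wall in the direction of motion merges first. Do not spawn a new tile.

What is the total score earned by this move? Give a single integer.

Answer: 16

Derivation:
Slide down:
col 0: [64, 8, 0, 8] -> [0, 0, 64, 16]  score +16 (running 16)
col 1: [0, 32, 0, 2] -> [0, 0, 32, 2]  score +0 (running 16)
col 2: [0, 0, 8, 0] -> [0, 0, 0, 8]  score +0 (running 16)
col 3: [64, 4, 32, 0] -> [0, 64, 4, 32]  score +0 (running 16)
Board after move:
 0  0  0  0
 0  0  0 64
64 32  0  4
16  2  8 32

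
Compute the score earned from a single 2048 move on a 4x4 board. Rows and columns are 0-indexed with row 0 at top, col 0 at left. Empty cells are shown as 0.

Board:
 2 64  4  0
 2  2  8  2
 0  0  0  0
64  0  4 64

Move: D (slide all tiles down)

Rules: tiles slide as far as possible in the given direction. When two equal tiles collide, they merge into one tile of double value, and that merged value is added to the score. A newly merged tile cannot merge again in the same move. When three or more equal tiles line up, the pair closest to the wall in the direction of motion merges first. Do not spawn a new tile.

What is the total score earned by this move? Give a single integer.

Slide down:
col 0: [2, 2, 0, 64] -> [0, 0, 4, 64]  score +4 (running 4)
col 1: [64, 2, 0, 0] -> [0, 0, 64, 2]  score +0 (running 4)
col 2: [4, 8, 0, 4] -> [0, 4, 8, 4]  score +0 (running 4)
col 3: [0, 2, 0, 64] -> [0, 0, 2, 64]  score +0 (running 4)
Board after move:
 0  0  0  0
 0  0  4  0
 4 64  8  2
64  2  4 64

Answer: 4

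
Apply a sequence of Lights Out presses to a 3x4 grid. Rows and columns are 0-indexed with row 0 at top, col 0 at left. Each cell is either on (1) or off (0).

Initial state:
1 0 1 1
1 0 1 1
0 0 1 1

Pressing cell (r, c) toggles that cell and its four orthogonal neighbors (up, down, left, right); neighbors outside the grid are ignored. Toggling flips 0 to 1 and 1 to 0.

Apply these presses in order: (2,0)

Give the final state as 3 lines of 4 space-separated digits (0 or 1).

Answer: 1 0 1 1
0 0 1 1
1 1 1 1

Derivation:
After press 1 at (2,0):
1 0 1 1
0 0 1 1
1 1 1 1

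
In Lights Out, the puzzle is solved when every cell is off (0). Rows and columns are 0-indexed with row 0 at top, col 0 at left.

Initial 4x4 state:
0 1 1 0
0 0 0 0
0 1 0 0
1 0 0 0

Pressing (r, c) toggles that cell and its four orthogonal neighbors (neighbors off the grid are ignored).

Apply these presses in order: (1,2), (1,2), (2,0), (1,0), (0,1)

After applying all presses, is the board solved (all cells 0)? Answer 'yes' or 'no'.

After press 1 at (1,2):
0 1 0 0
0 1 1 1
0 1 1 0
1 0 0 0

After press 2 at (1,2):
0 1 1 0
0 0 0 0
0 1 0 0
1 0 0 0

After press 3 at (2,0):
0 1 1 0
1 0 0 0
1 0 0 0
0 0 0 0

After press 4 at (1,0):
1 1 1 0
0 1 0 0
0 0 0 0
0 0 0 0

After press 5 at (0,1):
0 0 0 0
0 0 0 0
0 0 0 0
0 0 0 0

Lights still on: 0

Answer: yes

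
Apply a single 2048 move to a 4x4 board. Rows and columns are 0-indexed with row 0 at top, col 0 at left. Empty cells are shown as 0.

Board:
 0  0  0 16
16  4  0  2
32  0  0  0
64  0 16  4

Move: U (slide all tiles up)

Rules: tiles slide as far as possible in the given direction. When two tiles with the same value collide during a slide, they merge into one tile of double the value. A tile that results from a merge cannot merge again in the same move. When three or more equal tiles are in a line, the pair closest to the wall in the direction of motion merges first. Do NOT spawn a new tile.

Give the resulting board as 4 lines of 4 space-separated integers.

Slide up:
col 0: [0, 16, 32, 64] -> [16, 32, 64, 0]
col 1: [0, 4, 0, 0] -> [4, 0, 0, 0]
col 2: [0, 0, 0, 16] -> [16, 0, 0, 0]
col 3: [16, 2, 0, 4] -> [16, 2, 4, 0]

Answer: 16  4 16 16
32  0  0  2
64  0  0  4
 0  0  0  0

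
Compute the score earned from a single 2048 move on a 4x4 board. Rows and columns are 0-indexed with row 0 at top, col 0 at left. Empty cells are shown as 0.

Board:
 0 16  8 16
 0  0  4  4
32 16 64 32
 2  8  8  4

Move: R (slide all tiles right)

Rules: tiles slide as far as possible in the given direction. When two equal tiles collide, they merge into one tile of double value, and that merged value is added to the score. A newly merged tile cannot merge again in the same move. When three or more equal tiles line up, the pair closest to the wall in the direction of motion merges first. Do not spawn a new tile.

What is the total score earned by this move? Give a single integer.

Slide right:
row 0: [0, 16, 8, 16] -> [0, 16, 8, 16]  score +0 (running 0)
row 1: [0, 0, 4, 4] -> [0, 0, 0, 8]  score +8 (running 8)
row 2: [32, 16, 64, 32] -> [32, 16, 64, 32]  score +0 (running 8)
row 3: [2, 8, 8, 4] -> [0, 2, 16, 4]  score +16 (running 24)
Board after move:
 0 16  8 16
 0  0  0  8
32 16 64 32
 0  2 16  4

Answer: 24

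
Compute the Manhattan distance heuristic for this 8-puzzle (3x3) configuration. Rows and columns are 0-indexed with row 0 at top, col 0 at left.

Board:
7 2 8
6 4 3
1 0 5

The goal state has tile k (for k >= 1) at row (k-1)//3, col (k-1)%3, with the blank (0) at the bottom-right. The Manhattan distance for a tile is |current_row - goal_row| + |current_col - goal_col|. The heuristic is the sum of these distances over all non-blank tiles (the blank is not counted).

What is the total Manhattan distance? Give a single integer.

Answer: 13

Derivation:
Tile 7: at (0,0), goal (2,0), distance |0-2|+|0-0| = 2
Tile 2: at (0,1), goal (0,1), distance |0-0|+|1-1| = 0
Tile 8: at (0,2), goal (2,1), distance |0-2|+|2-1| = 3
Tile 6: at (1,0), goal (1,2), distance |1-1|+|0-2| = 2
Tile 4: at (1,1), goal (1,0), distance |1-1|+|1-0| = 1
Tile 3: at (1,2), goal (0,2), distance |1-0|+|2-2| = 1
Tile 1: at (2,0), goal (0,0), distance |2-0|+|0-0| = 2
Tile 5: at (2,2), goal (1,1), distance |2-1|+|2-1| = 2
Sum: 2 + 0 + 3 + 2 + 1 + 1 + 2 + 2 = 13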